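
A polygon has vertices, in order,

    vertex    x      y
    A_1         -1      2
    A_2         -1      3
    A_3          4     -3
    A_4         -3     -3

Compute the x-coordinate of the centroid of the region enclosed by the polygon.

1/12

Apply Gauss's area formula. First the cross-terms c_i = x_i·y_{i+1} − x_{i+1}·y_i:
  -1, -9, -21, -9  ⇒  2A = -40, A = -20.
Then Σ (x_i + x_{i+1})·c_i = -10, so x̄ = -10 / (6·(-20)) = 1/12.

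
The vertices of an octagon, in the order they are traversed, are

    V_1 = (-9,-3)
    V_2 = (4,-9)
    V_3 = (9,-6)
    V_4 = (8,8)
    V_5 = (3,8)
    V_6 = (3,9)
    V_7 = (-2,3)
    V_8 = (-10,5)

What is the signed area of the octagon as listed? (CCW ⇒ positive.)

Σ = (93) + (57) + (120) + (40) + (3) + (27) + (20) + (75) = 435
Signed area = Σ/2 = 217.5 (positive ⇒ counter-clockwise traversal).

217.5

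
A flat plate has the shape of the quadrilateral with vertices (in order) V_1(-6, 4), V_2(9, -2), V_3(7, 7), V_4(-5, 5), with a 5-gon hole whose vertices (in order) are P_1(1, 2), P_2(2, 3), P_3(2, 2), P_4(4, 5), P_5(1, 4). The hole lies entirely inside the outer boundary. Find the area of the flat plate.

Outer boundary:
Apply the shoelace (surveyor's) formula: 2A = Σ (x_i·y_{i+1} − x_{i+1}·y_i), indices taken mod 4.
Σ = (-24) + (77) + (70) + (10) = 133
Area = |Σ|/2 = 66.5.
Hole:
Apply Gauss's area formula: 2A = Σ (x_i·y_{i+1} − x_{i+1}·y_i), indices taken mod 5.
P_1→P_2: (1)(3) − (2)(2) = -1
P_2→P_3: (2)(2) − (2)(3) = -2
P_3→P_4: (2)(5) − (4)(2) = 2
P_4→P_5: (4)(4) − (1)(5) = 11
P_5→P_1: (1)(2) − (1)(4) = -2
Σ = 8
Area = |Σ|/2 = 4.
Net area = 66.5 − 4 = 62.5.

62.5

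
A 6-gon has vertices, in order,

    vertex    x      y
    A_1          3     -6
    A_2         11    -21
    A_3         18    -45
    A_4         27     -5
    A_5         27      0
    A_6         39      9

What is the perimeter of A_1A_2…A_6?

142

|A_1A_2| = √((8)² + (-15)²) = √289 = 17
|A_2A_3| = √((7)² + (-24)²) = √625 = 25
|A_3A_4| = √((9)² + (40)²) = √1681 = 41
|A_4A_5| = √((0)² + (5)²) = √25 = 5
|A_5A_6| = √((12)² + (9)²) = √225 = 15
|A_6A_1| = √((-36)² + (-15)²) = √1521 = 39
Perimeter = 17 + 25 + 41 + 5 + 15 + 39 = 142.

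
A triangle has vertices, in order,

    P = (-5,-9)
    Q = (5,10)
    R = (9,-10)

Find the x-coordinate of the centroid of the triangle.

Apply Gauss's area formula. First the cross-terms c_i = x_i·y_{i+1} − x_{i+1}·y_i:
  -5, -140, -131  ⇒  2A = -276, A = -138.
Then Σ (x_i + x_{i+1})·c_i = -2484, so x̄ = -2484 / (6·(-138)) = 3.

3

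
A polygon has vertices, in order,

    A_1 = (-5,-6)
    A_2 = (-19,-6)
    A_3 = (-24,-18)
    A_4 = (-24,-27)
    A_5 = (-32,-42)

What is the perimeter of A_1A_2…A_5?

98

|A_1A_2| = √((-14)² + (0)²) = √196 = 14
|A_2A_3| = √((-5)² + (-12)²) = √169 = 13
|A_3A_4| = √((0)² + (-9)²) = √81 = 9
|A_4A_5| = √((-8)² + (-15)²) = √289 = 17
|A_5A_1| = √((27)² + (36)²) = √2025 = 45
Perimeter = 14 + 13 + 9 + 17 + 45 = 98.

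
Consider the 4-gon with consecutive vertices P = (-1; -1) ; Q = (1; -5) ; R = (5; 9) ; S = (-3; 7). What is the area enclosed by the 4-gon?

Σ = (6) + (34) + (62) + (10) = 112
Area = |Σ|/2 = 56.

56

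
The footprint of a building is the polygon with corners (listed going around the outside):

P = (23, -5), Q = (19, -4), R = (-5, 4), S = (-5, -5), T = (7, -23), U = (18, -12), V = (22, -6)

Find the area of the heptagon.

Apply the surveyor's formula: 2A = Σ (x_i·y_{i+1} − x_{i+1}·y_i), indices taken mod 7.
Cross-terms: 3, 56, 45, 150, 330, 156, 28  ⇒  Σ = 768
Area = |Σ|/2 = 384.

384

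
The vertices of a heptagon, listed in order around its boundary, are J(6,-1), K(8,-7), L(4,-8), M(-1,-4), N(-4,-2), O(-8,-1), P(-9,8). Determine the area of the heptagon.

116

Apply the shoelace (surveyor's) formula: 2A = Σ (x_i·y_{i+1} − x_{i+1}·y_i), indices taken mod 7.
Σ = (-34) + (-36) + (-24) + (-14) + (-12) + (-73) + (-39) = -232
Area = |Σ|/2 = 116.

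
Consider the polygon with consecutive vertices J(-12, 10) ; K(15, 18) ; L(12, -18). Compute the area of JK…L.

Apply the surveyor's formula: 2A = Σ (x_i·y_{i+1} − x_{i+1}·y_i), indices taken mod 3.
J→K: (-12)(18) − (15)(10) = -366
K→L: (15)(-18) − (12)(18) = -486
L→J: (12)(10) − (-12)(-18) = -96
Σ = -948
Area = |Σ|/2 = 474.

474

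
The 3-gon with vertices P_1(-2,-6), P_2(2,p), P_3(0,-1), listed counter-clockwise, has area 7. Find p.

-3

Write out the shoelace sum; only the two edges meeting at P_2 involve p:
2·Area = [((-2)·p − 2·(-6)) + (2·(-1) − 0·p)] + -2
       = -2·p + 8 = 14
⇒ p = -3.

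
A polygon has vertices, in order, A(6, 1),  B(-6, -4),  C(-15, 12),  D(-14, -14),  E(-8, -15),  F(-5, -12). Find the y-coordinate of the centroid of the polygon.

-328/69

Apply the shoelace (surveyor's) formula. First the cross-terms c_i = x_i·y_{i+1} − x_{i+1}·y_i:
  -18, -132, 378, 98, 21, 67  ⇒  2A = 414, A = 207.
Then Σ (y_i + y_{i+1})·c_i = -5904, so ȳ = -5904 / (6·207) = -328/69.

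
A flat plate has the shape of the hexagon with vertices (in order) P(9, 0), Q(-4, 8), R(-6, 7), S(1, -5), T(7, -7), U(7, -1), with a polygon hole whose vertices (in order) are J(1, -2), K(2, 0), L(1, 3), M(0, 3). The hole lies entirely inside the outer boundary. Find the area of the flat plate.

92

Outer boundary:
Apply Gauss's area formula: 2A = Σ (x_i·y_{i+1} − x_{i+1}·y_i), indices taken mod 6.
Σ = (72) + (20) + (23) + (28) + (42) + (9) = 194
Area = |Σ|/2 = 97.
Hole:
Σ = (4) + (6) + (3) + (-3) = 10
Area = |Σ|/2 = 5.
Net area = 97 − 5 = 92.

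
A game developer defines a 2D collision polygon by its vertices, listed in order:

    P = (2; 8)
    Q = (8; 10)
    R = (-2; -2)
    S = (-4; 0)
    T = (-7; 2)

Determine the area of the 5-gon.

Apply Gauss's area formula: 2A = Σ (x_i·y_{i+1} − x_{i+1}·y_i), indices taken mod 5.
Cross-terms: -44, 4, -8, -8, -60  ⇒  Σ = -116
Area = |Σ|/2 = 58.

58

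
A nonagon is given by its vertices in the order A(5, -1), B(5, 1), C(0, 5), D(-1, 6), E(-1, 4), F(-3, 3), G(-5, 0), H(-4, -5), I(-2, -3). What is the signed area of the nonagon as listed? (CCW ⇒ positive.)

Apply the surveyor's formula: 2A = Σ (x_i·y_{i+1} − x_{i+1}·y_i), indices taken mod 9.
Cross-terms: 10, 25, 5, 2, 9, 15, 25, 2, 17  ⇒  Σ = 110
Signed area = Σ/2 = 55 (positive ⇒ counter-clockwise traversal).

55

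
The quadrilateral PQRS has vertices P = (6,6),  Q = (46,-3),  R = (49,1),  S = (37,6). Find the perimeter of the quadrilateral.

|PQ| = √((40)² + (-9)²) = √1681 = 41
|QR| = √((3)² + (4)²) = √25 = 5
|RS| = √((-12)² + (5)²) = √169 = 13
|SP| = √((-31)² + (0)²) = √961 = 31
Perimeter = 41 + 5 + 13 + 31 = 90.

90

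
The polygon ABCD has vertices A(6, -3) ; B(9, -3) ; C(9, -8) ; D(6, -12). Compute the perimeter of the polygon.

|AB| = √((3)² + (0)²) = √9 = 3
|BC| = √((0)² + (-5)²) = √25 = 5
|CD| = √((-3)² + (-4)²) = √25 = 5
|DA| = √((0)² + (9)²) = √81 = 9
Perimeter = 3 + 5 + 5 + 9 = 22.

22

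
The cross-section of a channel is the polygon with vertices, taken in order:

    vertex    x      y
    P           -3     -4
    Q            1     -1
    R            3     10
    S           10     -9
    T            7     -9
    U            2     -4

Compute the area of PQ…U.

Apply the shoelace formula: 2A = Σ (x_i·y_{i+1} − x_{i+1}·y_i), indices taken mod 6.
Σ = (7) + (13) + (-127) + (-27) + (-10) + (-20) = -164
Area = |Σ|/2 = 82.

82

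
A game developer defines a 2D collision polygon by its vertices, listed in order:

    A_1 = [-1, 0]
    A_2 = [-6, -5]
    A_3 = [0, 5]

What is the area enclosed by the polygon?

Apply the shoelace formula: 2A = Σ (x_i·y_{i+1} − x_{i+1}·y_i), indices taken mod 3.
Σ = (5) + (-30) + (5) = -20
Area = |Σ|/2 = 10.

10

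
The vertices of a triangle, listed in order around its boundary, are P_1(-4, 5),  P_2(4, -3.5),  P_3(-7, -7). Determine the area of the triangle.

60.75

Apply the surveyor's formula: 2A = Σ (x_i·y_{i+1} − x_{i+1}·y_i), indices taken mod 3.
Σ = (-6) + (-52.5) + (-63) = -121.5
Area = |Σ|/2 = 60.75.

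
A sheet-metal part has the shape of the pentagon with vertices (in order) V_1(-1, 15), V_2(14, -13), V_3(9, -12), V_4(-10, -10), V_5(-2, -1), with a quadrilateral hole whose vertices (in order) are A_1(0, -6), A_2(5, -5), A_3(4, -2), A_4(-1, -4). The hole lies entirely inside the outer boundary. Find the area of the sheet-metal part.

235.5

Outer boundary:
Apply the shoelace formula: 2A = Σ (x_i·y_{i+1} − x_{i+1}·y_i), indices taken mod 5.
V_1→V_2: (-1)(-13) − (14)(15) = -197
V_2→V_3: (14)(-12) − (9)(-13) = -51
V_3→V_4: (9)(-10) − (-10)(-12) = -210
V_4→V_5: (-10)(-1) − (-2)(-10) = -10
V_5→V_1: (-2)(15) − (-1)(-1) = -31
Σ = -499
Area = |Σ|/2 = 249.5.
Hole:
Apply the surveyor's formula: 2A = Σ (x_i·y_{i+1} − x_{i+1}·y_i), indices taken mod 4.
Σ = (30) + (10) + (-18) + (6) = 28
Area = |Σ|/2 = 14.
Net area = 249.5 − 14 = 235.5.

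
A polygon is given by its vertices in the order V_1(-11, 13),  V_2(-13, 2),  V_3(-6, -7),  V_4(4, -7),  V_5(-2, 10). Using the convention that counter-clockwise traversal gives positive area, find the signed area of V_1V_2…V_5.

215

Apply the surveyor's formula: 2A = Σ (x_i·y_{i+1} − x_{i+1}·y_i), indices taken mod 5.
Σ = (147) + (103) + (70) + (26) + (84) = 430
Signed area = Σ/2 = 215 (positive ⇒ counter-clockwise traversal).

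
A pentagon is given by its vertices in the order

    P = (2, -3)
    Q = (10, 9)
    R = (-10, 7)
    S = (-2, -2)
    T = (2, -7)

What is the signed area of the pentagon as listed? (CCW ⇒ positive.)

134

Apply the surveyor's formula: 2A = Σ (x_i·y_{i+1} − x_{i+1}·y_i), indices taken mod 5.
Σ = (48) + (160) + (34) + (18) + (8) = 268
Signed area = Σ/2 = 134 (positive ⇒ counter-clockwise traversal).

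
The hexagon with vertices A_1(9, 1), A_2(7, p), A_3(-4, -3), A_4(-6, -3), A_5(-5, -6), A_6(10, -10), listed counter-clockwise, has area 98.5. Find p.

0

The doubled signed area Σ (x_i y_{i+1} − x_{i+1} y_i) is linear in p.
With p=0 it equals 197; the coefficient of p is 13 (from the two edges through A_2).
So 13·p + 197 = 2·98.5 = 197 ⇒ p = 0.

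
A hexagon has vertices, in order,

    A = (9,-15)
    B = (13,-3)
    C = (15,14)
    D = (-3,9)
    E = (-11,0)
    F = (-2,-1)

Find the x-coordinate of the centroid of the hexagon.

520/103

Apply Gauss's area formula. First the cross-terms c_i = x_i·y_{i+1} − x_{i+1}·y_i:
  168, 227, 177, 99, 11, 39  ⇒  2A = 721, A = 360.5.
Then Σ (x_i + x_{i+1})·c_i = 10920, so x̄ = 10920 / (6·360.5) = 520/103.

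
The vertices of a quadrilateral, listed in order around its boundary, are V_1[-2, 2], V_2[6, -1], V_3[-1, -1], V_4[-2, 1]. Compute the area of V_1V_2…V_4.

11

Σ = (-10) + (-7) + (-3) + (-2) = -22
Area = |Σ|/2 = 11.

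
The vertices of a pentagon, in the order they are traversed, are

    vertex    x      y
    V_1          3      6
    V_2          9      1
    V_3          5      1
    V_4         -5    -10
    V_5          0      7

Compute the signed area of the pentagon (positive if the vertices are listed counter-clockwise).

Apply Gauss's area formula: 2A = Σ (x_i·y_{i+1} − x_{i+1}·y_i), indices taken mod 5.
Σ = (-51) + (4) + (-45) + (-35) + (-21) = -148
Signed area = Σ/2 = -74 (negative ⇒ clockwise traversal).

-74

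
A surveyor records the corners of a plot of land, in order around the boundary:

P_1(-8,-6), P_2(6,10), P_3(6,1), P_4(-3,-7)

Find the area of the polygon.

Apply the surveyor's formula: 2A = Σ (x_i·y_{i+1} − x_{i+1}·y_i), indices taken mod 4.
P_1→P_2: (-8)(10) − (6)(-6) = -44
P_2→P_3: (6)(1) − (6)(10) = -54
P_3→P_4: (6)(-7) − (-3)(1) = -39
P_4→P_1: (-3)(-6) − (-8)(-7) = -38
Σ = -175
Area = |Σ|/2 = 87.5.

87.5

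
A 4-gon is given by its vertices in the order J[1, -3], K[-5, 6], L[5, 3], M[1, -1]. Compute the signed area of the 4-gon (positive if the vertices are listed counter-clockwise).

Apply the shoelace (surveyor's) formula: 2A = Σ (x_i·y_{i+1} − x_{i+1}·y_i), indices taken mod 4.
J→K: (1)(6) − (-5)(-3) = -9
K→L: (-5)(3) − (5)(6) = -45
L→M: (5)(-1) − (1)(3) = -8
M→J: (1)(-3) − (1)(-1) = -2
Σ = -64
Signed area = Σ/2 = -32 (negative ⇒ clockwise traversal).

-32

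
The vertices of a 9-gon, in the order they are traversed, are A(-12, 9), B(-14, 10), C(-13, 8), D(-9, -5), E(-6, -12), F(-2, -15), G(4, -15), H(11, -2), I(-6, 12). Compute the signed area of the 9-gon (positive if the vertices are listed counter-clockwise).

381

Apply Gauss's area formula: 2A = Σ (x_i·y_{i+1} − x_{i+1}·y_i), indices taken mod 9.
Σ = (6) + (18) + (137) + (78) + (66) + (90) + (157) + (120) + (90) = 762
Signed area = Σ/2 = 381 (positive ⇒ counter-clockwise traversal).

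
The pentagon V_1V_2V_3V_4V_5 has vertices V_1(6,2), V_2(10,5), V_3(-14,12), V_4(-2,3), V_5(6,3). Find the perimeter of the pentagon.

|V_1V_2| = √((4)² + (3)²) = √25 = 5
|V_2V_3| = √((-24)² + (7)²) = √625 = 25
|V_3V_4| = √((12)² + (-9)²) = √225 = 15
|V_4V_5| = √((8)² + (0)²) = √64 = 8
|V_5V_1| = √((0)² + (-1)²) = √1 = 1
Perimeter = 5 + 25 + 15 + 8 + 1 = 54.

54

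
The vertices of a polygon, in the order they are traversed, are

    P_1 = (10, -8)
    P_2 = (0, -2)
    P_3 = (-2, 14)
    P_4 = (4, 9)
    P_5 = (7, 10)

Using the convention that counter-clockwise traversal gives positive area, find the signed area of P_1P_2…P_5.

-138.5

Apply the surveyor's formula: 2A = Σ (x_i·y_{i+1} − x_{i+1}·y_i), indices taken mod 5.
Σ = (-20) + (-4) + (-74) + (-23) + (-156) = -277
Signed area = Σ/2 = -138.5 (negative ⇒ clockwise traversal).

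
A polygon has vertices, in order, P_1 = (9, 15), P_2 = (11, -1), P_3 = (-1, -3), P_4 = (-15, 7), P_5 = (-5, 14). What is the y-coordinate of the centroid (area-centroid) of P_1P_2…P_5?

1001/159

Apply the surveyor's formula. First the cross-terms c_i = x_i·y_{i+1} − x_{i+1}·y_i:
  -174, -34, -52, -175, -201  ⇒  2A = -636, A = -318.
Then Σ (y_i + y_{i+1})·c_i = -12012, so ȳ = -12012 / (6·(-318)) = 1001/159.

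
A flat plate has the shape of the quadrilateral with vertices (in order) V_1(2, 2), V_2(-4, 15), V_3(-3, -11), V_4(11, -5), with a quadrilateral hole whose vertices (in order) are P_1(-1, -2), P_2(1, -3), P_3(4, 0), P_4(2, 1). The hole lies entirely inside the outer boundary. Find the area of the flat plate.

Outer boundary:
Apply the shoelace formula: 2A = Σ (x_i·y_{i+1} − x_{i+1}·y_i), indices taken mod 4.
V_1→V_2: (2)(15) − (-4)(2) = 38
V_2→V_3: (-4)(-11) − (-3)(15) = 89
V_3→V_4: (-3)(-5) − (11)(-11) = 136
V_4→V_1: (11)(2) − (2)(-5) = 32
Σ = 295
Area = |Σ|/2 = 147.5.
Hole:
P_1→P_2: (-1)(-3) − (1)(-2) = 5
P_2→P_3: (1)(0) − (4)(-3) = 12
P_3→P_4: (4)(1) − (2)(0) = 4
P_4→P_1: (2)(-2) − (-1)(1) = -3
Σ = 18
Area = |Σ|/2 = 9.
Net area = 147.5 − 9 = 138.5.

138.5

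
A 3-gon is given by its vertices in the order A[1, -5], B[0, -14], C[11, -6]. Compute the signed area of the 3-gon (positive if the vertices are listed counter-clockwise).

Apply the shoelace (surveyor's) formula: 2A = Σ (x_i·y_{i+1} − x_{i+1}·y_i), indices taken mod 3.
Σ = (-14) + (154) + (-49) = 91
Signed area = Σ/2 = 45.5 (positive ⇒ counter-clockwise traversal).

45.5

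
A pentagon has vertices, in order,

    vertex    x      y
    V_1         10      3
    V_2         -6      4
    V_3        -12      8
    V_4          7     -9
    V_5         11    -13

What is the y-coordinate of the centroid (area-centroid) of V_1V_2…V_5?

-484/281

Apply Gauss's area formula. First the cross-terms c_i = x_i·y_{i+1} − x_{i+1}·y_i:
  58, 0, 52, 8, 163  ⇒  2A = 281, A = 140.5.
Then Σ (y_i + y_{i+1})·c_i = -1452, so ȳ = -1452 / (6·140.5) = -484/281.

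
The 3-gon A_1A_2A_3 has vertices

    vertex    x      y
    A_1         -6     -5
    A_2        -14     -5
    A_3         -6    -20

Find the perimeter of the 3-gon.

|A_1A_2| = √((-8)² + (0)²) = √64 = 8
|A_2A_3| = √((8)² + (-15)²) = √289 = 17
|A_3A_1| = √((0)² + (15)²) = √225 = 15
Perimeter = 8 + 17 + 15 = 40.

40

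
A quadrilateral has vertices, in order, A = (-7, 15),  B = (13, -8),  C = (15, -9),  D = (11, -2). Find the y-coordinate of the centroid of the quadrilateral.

Apply the surveyor's formula. First the cross-terms c_i = x_i·y_{i+1} − x_{i+1}·y_i:
  -139, 3, 69, 151  ⇒  2A = 84, A = 42.
Then Σ (y_i + y_{i+1})·c_i = 180, so ȳ = 180 / (6·42) = 5/7.

5/7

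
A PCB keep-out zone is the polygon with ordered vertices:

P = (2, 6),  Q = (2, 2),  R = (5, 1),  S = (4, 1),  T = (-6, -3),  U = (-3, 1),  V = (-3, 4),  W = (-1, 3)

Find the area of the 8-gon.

31

Apply Gauss's area formula: 2A = Σ (x_i·y_{i+1} − x_{i+1}·y_i), indices taken mod 8.
Σ = (-8) + (-8) + (1) + (-6) + (-15) + (-9) + (-5) + (-12) = -62
Area = |Σ|/2 = 31.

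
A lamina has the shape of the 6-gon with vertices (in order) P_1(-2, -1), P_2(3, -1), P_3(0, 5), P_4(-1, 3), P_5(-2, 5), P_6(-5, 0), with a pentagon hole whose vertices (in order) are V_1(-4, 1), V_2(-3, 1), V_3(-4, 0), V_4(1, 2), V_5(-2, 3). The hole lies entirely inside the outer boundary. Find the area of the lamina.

Outer boundary:
Σ = (5) + (15) + (5) + (1) + (25) + (5) = 56
Area = |Σ|/2 = 28.
Hole:
Σ = (-1) + (4) + (-8) + (7) + (10) = 12
Area = |Σ|/2 = 6.
Net area = 28 − 6 = 22.

22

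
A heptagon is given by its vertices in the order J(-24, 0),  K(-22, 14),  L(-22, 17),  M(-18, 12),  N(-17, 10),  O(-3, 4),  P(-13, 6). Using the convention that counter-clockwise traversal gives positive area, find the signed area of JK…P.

-98

J→K: (-24)(14) − (-22)(0) = -336
K→L: (-22)(17) − (-22)(14) = -66
L→M: (-22)(12) − (-18)(17) = 42
M→N: (-18)(10) − (-17)(12) = 24
N→O: (-17)(4) − (-3)(10) = -38
O→P: (-3)(6) − (-13)(4) = 34
P→J: (-13)(0) − (-24)(6) = 144
Σ = -196
Signed area = Σ/2 = -98 (negative ⇒ clockwise traversal).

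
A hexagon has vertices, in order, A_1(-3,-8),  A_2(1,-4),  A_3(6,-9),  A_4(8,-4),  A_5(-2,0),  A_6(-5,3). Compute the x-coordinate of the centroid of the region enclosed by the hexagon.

113/118

Apply the shoelace formula. First the cross-terms c_i = x_i·y_{i+1} − x_{i+1}·y_i:
  20, 15, 48, -8, -6, 49  ⇒  2A = 118, A = 59.
Then Σ (x_i + x_{i+1})·c_i = 339, so x̄ = 339 / (6·59) = 113/118.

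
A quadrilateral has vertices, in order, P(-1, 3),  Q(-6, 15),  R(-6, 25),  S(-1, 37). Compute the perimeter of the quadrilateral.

|PQ| = √((-5)² + (12)²) = √169 = 13
|QR| = √((0)² + (10)²) = √100 = 10
|RS| = √((5)² + (12)²) = √169 = 13
|SP| = √((0)² + (-34)²) = √1156 = 34
Perimeter = 13 + 10 + 13 + 34 = 70.

70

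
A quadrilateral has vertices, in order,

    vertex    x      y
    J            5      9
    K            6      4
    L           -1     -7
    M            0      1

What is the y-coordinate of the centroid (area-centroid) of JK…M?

62/39

Apply Gauss's area formula. First the cross-terms c_i = x_i·y_{i+1} − x_{i+1}·y_i:
  -34, -38, -1, -5  ⇒  2A = -78, A = -39.
Then Σ (y_i + y_{i+1})·c_i = -372, so ȳ = -372 / (6·(-39)) = 62/39.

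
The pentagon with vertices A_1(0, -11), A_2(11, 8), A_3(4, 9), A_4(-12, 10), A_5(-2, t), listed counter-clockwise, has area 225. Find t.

Write out the shoelace sum; only the two edges meeting at A_5 involve t:
2·Area = [((-12)·t − (-2)·10) + ((-2)·(-11) − 0·t)] + 336
       = -12·t + 378 = 450
⇒ t = -6.

-6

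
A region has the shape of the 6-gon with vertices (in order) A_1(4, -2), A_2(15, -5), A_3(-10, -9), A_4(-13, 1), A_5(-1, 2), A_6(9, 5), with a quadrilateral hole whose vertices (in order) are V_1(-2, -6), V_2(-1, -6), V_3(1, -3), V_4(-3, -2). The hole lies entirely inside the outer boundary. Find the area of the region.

185

Outer boundary:
Σ = (10) + (-185) + (-127) + (-25) + (-23) + (-38) = -388
Area = |Σ|/2 = 194.
Hole:
Apply Gauss's area formula: 2A = Σ (x_i·y_{i+1} − x_{i+1}·y_i), indices taken mod 4.
Σ = (6) + (9) + (-11) + (14) = 18
Area = |Σ|/2 = 9.
Net area = 194 − 9 = 185.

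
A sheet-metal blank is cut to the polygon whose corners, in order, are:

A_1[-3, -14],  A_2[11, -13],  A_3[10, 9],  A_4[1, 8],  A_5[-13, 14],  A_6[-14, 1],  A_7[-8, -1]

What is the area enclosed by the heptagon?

Cross-terms: 193, 229, 71, 118, 183, 22, 109  ⇒  Σ = 925
Area = |Σ|/2 = 462.5.

462.5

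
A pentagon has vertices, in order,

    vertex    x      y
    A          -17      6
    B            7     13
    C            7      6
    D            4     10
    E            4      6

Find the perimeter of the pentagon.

|AB| = √((24)² + (7)²) = √625 = 25
|BC| = √((0)² + (-7)²) = √49 = 7
|CD| = √((-3)² + (4)²) = √25 = 5
|DE| = √((0)² + (-4)²) = √16 = 4
|EA| = √((-21)² + (0)²) = √441 = 21
Perimeter = 25 + 7 + 5 + 4 + 21 = 62.

62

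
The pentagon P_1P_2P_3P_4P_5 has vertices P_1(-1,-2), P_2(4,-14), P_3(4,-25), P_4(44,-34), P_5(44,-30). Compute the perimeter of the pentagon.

122

|P_1P_2| = √((5)² + (-12)²) = √169 = 13
|P_2P_3| = √((0)² + (-11)²) = √121 = 11
|P_3P_4| = √((40)² + (-9)²) = √1681 = 41
|P_4P_5| = √((0)² + (4)²) = √16 = 4
|P_5P_1| = √((-45)² + (28)²) = √2809 = 53
Perimeter = 13 + 11 + 41 + 4 + 53 = 122.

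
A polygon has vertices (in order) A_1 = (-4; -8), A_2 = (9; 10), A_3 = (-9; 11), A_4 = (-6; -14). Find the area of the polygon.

Apply the shoelace (surveyor's) formula: 2A = Σ (x_i·y_{i+1} − x_{i+1}·y_i), indices taken mod 4.
Cross-terms: 32, 189, 192, -8  ⇒  Σ = 405
Area = |Σ|/2 = 202.5.

202.5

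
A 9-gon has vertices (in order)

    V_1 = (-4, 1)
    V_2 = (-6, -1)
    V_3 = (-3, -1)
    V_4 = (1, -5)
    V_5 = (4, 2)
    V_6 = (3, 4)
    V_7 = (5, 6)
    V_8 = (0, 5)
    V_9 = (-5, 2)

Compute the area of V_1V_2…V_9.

V_1→V_2: (-4)(-1) − (-6)(1) = 10
V_2→V_3: (-6)(-1) − (-3)(-1) = 3
V_3→V_4: (-3)(-5) − (1)(-1) = 16
V_4→V_5: (1)(2) − (4)(-5) = 22
V_5→V_6: (4)(4) − (3)(2) = 10
V_6→V_7: (3)(6) − (5)(4) = -2
V_7→V_8: (5)(5) − (0)(6) = 25
V_8→V_9: (0)(2) − (-5)(5) = 25
V_9→V_1: (-5)(1) − (-4)(2) = 3
Σ = 112
Area = |Σ|/2 = 56.

56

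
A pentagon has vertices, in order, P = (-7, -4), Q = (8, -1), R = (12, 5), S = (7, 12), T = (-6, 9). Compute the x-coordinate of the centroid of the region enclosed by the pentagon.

359/211

Apply the shoelace formula. First the cross-terms c_i = x_i·y_{i+1} − x_{i+1}·y_i:
  39, 52, 109, 135, 87  ⇒  2A = 422, A = 211.
Then Σ (x_i + x_{i+1})·c_i = 2154, so x̄ = 2154 / (6·211) = 359/211.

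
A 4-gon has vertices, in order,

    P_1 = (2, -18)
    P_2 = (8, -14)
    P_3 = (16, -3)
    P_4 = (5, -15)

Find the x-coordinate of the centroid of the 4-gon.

Apply the surveyor's formula. First the cross-terms c_i = x_i·y_{i+1} − x_{i+1}·y_i:
  116, 200, -225, -60  ⇒  2A = 31, A = 15.5.
Then Σ (x_i + x_{i+1})·c_i = 815, so x̄ = 815 / (6·15.5) = 815/93.

815/93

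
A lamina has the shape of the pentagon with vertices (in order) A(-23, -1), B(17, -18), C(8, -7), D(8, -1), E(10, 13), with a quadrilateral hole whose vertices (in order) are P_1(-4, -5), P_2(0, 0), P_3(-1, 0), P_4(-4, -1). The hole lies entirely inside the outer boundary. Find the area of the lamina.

Outer boundary:
Apply Gauss's area formula: 2A = Σ (x_i·y_{i+1} − x_{i+1}·y_i), indices taken mod 5.
Σ = (431) + (25) + (48) + (114) + (289) = 907
Area = |Σ|/2 = 453.5.
Hole:
Apply the surveyor's formula: 2A = Σ (x_i·y_{i+1} − x_{i+1}·y_i), indices taken mod 4.
Cross-terms: 0, 0, 1, 16  ⇒  Σ = 17
Area = |Σ|/2 = 8.5.
Net area = 453.5 − 8.5 = 445.

445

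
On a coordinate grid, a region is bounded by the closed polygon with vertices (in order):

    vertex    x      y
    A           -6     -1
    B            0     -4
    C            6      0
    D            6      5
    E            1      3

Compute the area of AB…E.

A→B: (-6)(-4) − (0)(-1) = 24
B→C: (0)(0) − (6)(-4) = 24
C→D: (6)(5) − (6)(0) = 30
D→E: (6)(3) − (1)(5) = 13
E→A: (1)(-1) − (-6)(3) = 17
Σ = 108
Area = |Σ|/2 = 54.

54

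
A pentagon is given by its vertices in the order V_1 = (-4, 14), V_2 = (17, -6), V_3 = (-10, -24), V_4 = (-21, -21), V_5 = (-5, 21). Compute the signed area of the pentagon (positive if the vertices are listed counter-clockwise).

-754

Cross-terms: -214, -468, -294, -546, 14  ⇒  Σ = -1508
Signed area = Σ/2 = -754 (negative ⇒ clockwise traversal).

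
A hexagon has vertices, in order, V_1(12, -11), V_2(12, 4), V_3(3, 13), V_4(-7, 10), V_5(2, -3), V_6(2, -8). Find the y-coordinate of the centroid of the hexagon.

149/85

Apply Gauss's area formula. First the cross-terms c_i = x_i·y_{i+1} − x_{i+1}·y_i:
  180, 144, 121, 1, -10, 74  ⇒  2A = 510, A = 255.
Then Σ (y_i + y_{i+1})·c_i = 2682, so ȳ = 2682 / (6·255) = 149/85.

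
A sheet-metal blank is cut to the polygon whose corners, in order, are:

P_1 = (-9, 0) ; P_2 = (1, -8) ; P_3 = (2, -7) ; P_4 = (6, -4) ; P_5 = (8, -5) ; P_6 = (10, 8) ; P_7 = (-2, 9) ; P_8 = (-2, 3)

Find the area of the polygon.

188

Σ = (72) + (9) + (34) + (2) + (114) + (106) + (12) + (27) = 376
Area = |Σ|/2 = 188.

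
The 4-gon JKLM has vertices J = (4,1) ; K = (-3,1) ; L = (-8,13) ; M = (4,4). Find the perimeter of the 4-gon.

38

|JK| = √((-7)² + (0)²) = √49 = 7
|KL| = √((-5)² + (12)²) = √169 = 13
|LM| = √((12)² + (-9)²) = √225 = 15
|MJ| = √((0)² + (-3)²) = √9 = 3
Perimeter = 7 + 13 + 15 + 3 = 38.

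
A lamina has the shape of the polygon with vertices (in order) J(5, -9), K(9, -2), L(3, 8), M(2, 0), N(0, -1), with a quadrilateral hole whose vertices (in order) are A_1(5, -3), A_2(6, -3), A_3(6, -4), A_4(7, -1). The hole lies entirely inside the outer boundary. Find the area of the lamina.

66.5

Outer boundary:
Apply Gauss's area formula: 2A = Σ (x_i·y_{i+1} − x_{i+1}·y_i), indices taken mod 5.
Σ = (71) + (78) + (-16) + (-2) + (5) = 136
Area = |Σ|/2 = 68.
Hole:
Apply the shoelace (surveyor's) formula: 2A = Σ (x_i·y_{i+1} − x_{i+1}·y_i), indices taken mod 4.
Cross-terms: 3, -6, 22, -16  ⇒  Σ = 3
Area = |Σ|/2 = 1.5.
Net area = 68 − 1.5 = 66.5.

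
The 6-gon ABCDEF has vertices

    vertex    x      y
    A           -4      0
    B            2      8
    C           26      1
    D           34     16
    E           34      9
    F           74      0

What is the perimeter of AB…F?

178

|AB| = √((6)² + (8)²) = √100 = 10
|BC| = √((24)² + (-7)²) = √625 = 25
|CD| = √((8)² + (15)²) = √289 = 17
|DE| = √((0)² + (-7)²) = √49 = 7
|EF| = √((40)² + (-9)²) = √1681 = 41
|FA| = √((-78)² + (0)²) = √6084 = 78
Perimeter = 10 + 25 + 17 + 7 + 41 + 78 = 178.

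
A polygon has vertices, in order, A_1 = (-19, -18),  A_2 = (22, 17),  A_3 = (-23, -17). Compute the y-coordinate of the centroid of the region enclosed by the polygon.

Apply Gauss's area formula. First the cross-terms c_i = x_i·y_{i+1} − x_{i+1}·y_i:
  73, 17, 91  ⇒  2A = 181, A = 90.5.
Then Σ (y_i + y_{i+1})·c_i = -3258, so ȳ = -3258 / (6·90.5) = -6.

-6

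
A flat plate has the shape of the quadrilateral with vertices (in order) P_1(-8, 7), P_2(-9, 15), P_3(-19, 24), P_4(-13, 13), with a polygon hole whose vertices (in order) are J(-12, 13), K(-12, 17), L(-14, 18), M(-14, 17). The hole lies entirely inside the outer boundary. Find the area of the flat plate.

Outer boundary:
Cross-terms: -57, 69, 65, 13  ⇒  Σ = 90
Area = |Σ|/2 = 45.
Hole:
Σ = (-48) + (22) + (14) + (22) = 10
Area = |Σ|/2 = 5.
Net area = 45 − 5 = 40.

40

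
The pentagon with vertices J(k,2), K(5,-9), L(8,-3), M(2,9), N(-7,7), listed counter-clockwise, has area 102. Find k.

Write out the shoelace sum; only the two edges meeting at J involve k:
2·Area = [((-7)·2 − k·7) + (k·(-9) − 5·2)] + 212
       = -16·k + 188 = 204
⇒ k = -1.

-1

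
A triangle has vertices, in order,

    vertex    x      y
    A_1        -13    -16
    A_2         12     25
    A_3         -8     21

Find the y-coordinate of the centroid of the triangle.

10

Apply the surveyor's formula. First the cross-terms c_i = x_i·y_{i+1} − x_{i+1}·y_i:
  -133, 452, 401  ⇒  2A = 720, A = 360.
Then Σ (y_i + y_{i+1})·c_i = 21600, so ȳ = 21600 / (6·360) = 10.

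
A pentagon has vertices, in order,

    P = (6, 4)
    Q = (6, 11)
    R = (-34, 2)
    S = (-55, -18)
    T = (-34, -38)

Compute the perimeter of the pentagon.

|PQ| = √((0)² + (7)²) = √49 = 7
|QR| = √((-40)² + (-9)²) = √1681 = 41
|RS| = √((-21)² + (-20)²) = √841 = 29
|ST| = √((21)² + (-20)²) = √841 = 29
|TP| = √((40)² + (42)²) = √3364 = 58
Perimeter = 7 + 41 + 29 + 29 + 58 = 164.

164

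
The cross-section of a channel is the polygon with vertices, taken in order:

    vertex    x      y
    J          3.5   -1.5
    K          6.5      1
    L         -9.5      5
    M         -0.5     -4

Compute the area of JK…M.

Apply the shoelace formula: 2A = Σ (x_i·y_{i+1} − x_{i+1}·y_i), indices taken mod 4.
J→K: (3.5)(1) − (6.5)(-1.5) = 13.25
K→L: (6.5)(5) − (-9.5)(1) = 42
L→M: (-9.5)(-4) − (-0.5)(5) = 40.5
M→J: (-0.5)(-1.5) − (3.5)(-4) = 14.75
Σ = 110.5
Area = |Σ|/2 = 55.25.

55.25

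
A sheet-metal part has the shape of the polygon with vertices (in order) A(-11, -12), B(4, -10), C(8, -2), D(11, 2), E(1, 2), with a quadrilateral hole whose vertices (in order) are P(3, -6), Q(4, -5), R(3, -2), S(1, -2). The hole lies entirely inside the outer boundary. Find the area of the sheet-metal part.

143

Outer boundary:
Apply the shoelace (surveyor's) formula: 2A = Σ (x_i·y_{i+1} − x_{i+1}·y_i), indices taken mod 5.
A→B: (-11)(-10) − (4)(-12) = 158
B→C: (4)(-2) − (8)(-10) = 72
C→D: (8)(2) − (11)(-2) = 38
D→E: (11)(2) − (1)(2) = 20
E→A: (1)(-12) − (-11)(2) = 10
Σ = 298
Area = |Σ|/2 = 149.
Hole:
Σ = (9) + (7) + (-4) + (0) = 12
Area = |Σ|/2 = 6.
Net area = 149 − 6 = 143.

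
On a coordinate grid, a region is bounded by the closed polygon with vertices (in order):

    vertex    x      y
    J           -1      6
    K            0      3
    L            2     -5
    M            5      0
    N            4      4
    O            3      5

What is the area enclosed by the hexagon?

33.5

Apply the shoelace (surveyor's) formula: 2A = Σ (x_i·y_{i+1} − x_{i+1}·y_i), indices taken mod 6.
Σ = (-3) + (-6) + (25) + (20) + (8) + (23) = 67
Area = |Σ|/2 = 33.5.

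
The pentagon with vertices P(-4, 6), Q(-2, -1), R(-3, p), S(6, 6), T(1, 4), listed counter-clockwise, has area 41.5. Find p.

-6

Write out the shoelace sum; only the two edges meeting at R involve p:
2·Area = [((-2)·p − (-3)·(-1)) + ((-3)·6 − 6·p)] + 56
       = -8·p + 35 = 83
⇒ p = -6.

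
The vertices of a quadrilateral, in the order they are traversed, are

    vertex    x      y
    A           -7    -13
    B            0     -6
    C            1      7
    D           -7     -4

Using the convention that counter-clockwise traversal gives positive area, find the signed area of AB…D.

Cross-terms: 42, 6, 45, 63  ⇒  Σ = 156
Signed area = Σ/2 = 78 (positive ⇒ counter-clockwise traversal).

78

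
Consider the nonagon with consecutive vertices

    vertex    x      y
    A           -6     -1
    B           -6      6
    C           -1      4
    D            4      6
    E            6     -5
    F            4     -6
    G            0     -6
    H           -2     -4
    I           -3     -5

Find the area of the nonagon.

Cross-terms: -42, -18, -22, -56, -16, -24, -12, -2, -27  ⇒  Σ = -219
Area = |Σ|/2 = 109.5.

109.5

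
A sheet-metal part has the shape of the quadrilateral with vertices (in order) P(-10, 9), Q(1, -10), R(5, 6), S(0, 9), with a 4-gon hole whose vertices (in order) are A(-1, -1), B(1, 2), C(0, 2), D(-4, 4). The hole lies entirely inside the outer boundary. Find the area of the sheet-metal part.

Outer boundary:
Apply the shoelace formula: 2A = Σ (x_i·y_{i+1} − x_{i+1}·y_i), indices taken mod 4.
Cross-terms: 91, 56, 45, 90  ⇒  Σ = 282
Area = |Σ|/2 = 141.
Hole:
A→B: (-1)(2) − (1)(-1) = -1
B→C: (1)(2) − (0)(2) = 2
C→D: (0)(4) − (-4)(2) = 8
D→A: (-4)(-1) − (-1)(4) = 8
Σ = 17
Area = |Σ|/2 = 8.5.
Net area = 141 − 8.5 = 132.5.

132.5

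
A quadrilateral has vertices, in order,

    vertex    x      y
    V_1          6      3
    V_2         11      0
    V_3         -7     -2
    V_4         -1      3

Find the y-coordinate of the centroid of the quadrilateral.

68/99

Apply the shoelace formula. First the cross-terms c_i = x_i·y_{i+1} − x_{i+1}·y_i:
  -33, -22, -23, -21  ⇒  2A = -99, A = -49.5.
Then Σ (y_i + y_{i+1})·c_i = -204, so ȳ = -204 / (6·(-49.5)) = 68/99.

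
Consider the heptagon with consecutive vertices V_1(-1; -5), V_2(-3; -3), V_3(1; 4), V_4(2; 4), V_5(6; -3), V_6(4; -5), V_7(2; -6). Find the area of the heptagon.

Apply the shoelace formula: 2A = Σ (x_i·y_{i+1} − x_{i+1}·y_i), indices taken mod 7.
Σ = (-12) + (-9) + (-4) + (-30) + (-18) + (-14) + (-16) = -103
Area = |Σ|/2 = 51.5.

51.5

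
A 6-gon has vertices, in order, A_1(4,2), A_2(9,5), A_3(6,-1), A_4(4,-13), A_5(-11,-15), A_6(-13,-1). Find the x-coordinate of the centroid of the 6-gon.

Apply the surveyor's formula. First the cross-terms c_i = x_i·y_{i+1} − x_{i+1}·y_i:
  2, -39, -74, -203, -184, -22  ⇒  2A = -520, A = -260.
Then Σ (x_i + x_{i+1})·c_i = 4736, so x̄ = 4736 / (6·(-260)) = -592/195.

-592/195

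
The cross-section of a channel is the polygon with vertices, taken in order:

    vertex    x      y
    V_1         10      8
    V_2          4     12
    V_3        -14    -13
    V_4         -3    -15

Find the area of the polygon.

V_1→V_2: (10)(12) − (4)(8) = 88
V_2→V_3: (4)(-13) − (-14)(12) = 116
V_3→V_4: (-14)(-15) − (-3)(-13) = 171
V_4→V_1: (-3)(8) − (10)(-15) = 126
Σ = 501
Area = |Σ|/2 = 250.5.

250.5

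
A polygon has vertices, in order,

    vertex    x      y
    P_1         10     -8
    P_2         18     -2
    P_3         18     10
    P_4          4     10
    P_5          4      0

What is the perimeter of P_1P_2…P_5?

|P_1P_2| = √((8)² + (6)²) = √100 = 10
|P_2P_3| = √((0)² + (12)²) = √144 = 12
|P_3P_4| = √((-14)² + (0)²) = √196 = 14
|P_4P_5| = √((0)² + (-10)²) = √100 = 10
|P_5P_1| = √((6)² + (-8)²) = √100 = 10
Perimeter = 10 + 12 + 14 + 10 + 10 = 56.

56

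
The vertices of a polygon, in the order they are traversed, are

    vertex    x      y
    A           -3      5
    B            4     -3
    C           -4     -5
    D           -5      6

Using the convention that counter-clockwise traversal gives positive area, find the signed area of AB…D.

-49.5

Apply the surveyor's formula: 2A = Σ (x_i·y_{i+1} − x_{i+1}·y_i), indices taken mod 4.
A→B: (-3)(-3) − (4)(5) = -11
B→C: (4)(-5) − (-4)(-3) = -32
C→D: (-4)(6) − (-5)(-5) = -49
D→A: (-5)(5) − (-3)(6) = -7
Σ = -99
Signed area = Σ/2 = -49.5 (negative ⇒ clockwise traversal).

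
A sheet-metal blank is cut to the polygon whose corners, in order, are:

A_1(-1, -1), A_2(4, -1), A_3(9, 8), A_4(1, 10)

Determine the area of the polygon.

68.5

Apply Gauss's area formula: 2A = Σ (x_i·y_{i+1} − x_{i+1}·y_i), indices taken mod 4.
Σ = (5) + (41) + (82) + (9) = 137
Area = |Σ|/2 = 68.5.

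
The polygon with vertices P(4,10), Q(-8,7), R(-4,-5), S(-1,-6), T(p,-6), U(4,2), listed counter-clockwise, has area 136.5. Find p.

2

The doubled signed area Σ (x_i y_{i+1} − x_{i+1} y_i) is linear in p.
With p=0 it equals 257; the coefficient of p is 8 (from the two edges through T).
So 8·p + 257 = 2·136.5 = 273 ⇒ p = 2.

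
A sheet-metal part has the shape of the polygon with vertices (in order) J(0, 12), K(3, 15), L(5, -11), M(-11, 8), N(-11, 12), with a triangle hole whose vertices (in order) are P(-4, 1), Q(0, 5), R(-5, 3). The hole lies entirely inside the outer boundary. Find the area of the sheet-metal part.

194.5

Outer boundary:
Σ = (-36) + (-108) + (-81) + (-44) + (-132) = -401
Area = |Σ|/2 = 200.5.
Hole:
Σ = (-20) + (25) + (7) = 12
Area = |Σ|/2 = 6.
Net area = 200.5 − 6 = 194.5.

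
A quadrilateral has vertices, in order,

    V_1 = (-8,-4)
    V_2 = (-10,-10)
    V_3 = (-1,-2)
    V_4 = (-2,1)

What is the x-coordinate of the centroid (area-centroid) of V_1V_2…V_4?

Apply the shoelace formula. First the cross-terms c_i = x_i·y_{i+1} − x_{i+1}·y_i:
  40, 10, -5, 16  ⇒  2A = 61, A = 30.5.
Then Σ (x_i + x_{i+1})·c_i = -975, so x̄ = -975 / (6·30.5) = -325/61.

-325/61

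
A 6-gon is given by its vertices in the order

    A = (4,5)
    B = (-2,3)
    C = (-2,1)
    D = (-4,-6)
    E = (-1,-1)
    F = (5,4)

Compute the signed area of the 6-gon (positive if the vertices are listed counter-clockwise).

25

A→B: (4)(3) − (-2)(5) = 22
B→C: (-2)(1) − (-2)(3) = 4
C→D: (-2)(-6) − (-4)(1) = 16
D→E: (-4)(-1) − (-1)(-6) = -2
E→F: (-1)(4) − (5)(-1) = 1
F→A: (5)(5) − (4)(4) = 9
Σ = 50
Signed area = Σ/2 = 25 (positive ⇒ counter-clockwise traversal).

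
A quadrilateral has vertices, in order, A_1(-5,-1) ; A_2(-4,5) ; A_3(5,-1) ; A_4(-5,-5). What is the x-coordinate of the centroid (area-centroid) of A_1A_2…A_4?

-22/15

Apply the shoelace formula. First the cross-terms c_i = x_i·y_{i+1} − x_{i+1}·y_i:
  -29, -21, -30, -20  ⇒  2A = -100, A = -50.
Then Σ (x_i + x_{i+1})·c_i = 440, so x̄ = 440 / (6·(-50)) = -22/15.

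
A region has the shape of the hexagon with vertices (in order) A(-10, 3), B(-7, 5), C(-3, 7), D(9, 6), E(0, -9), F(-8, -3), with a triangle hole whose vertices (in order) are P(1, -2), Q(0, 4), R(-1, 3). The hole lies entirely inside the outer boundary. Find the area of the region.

172

Outer boundary:
A→B: (-10)(5) − (-7)(3) = -29
B→C: (-7)(7) − (-3)(5) = -34
C→D: (-3)(6) − (9)(7) = -81
D→E: (9)(-9) − (0)(6) = -81
E→F: (0)(-3) − (-8)(-9) = -72
F→A: (-8)(3) − (-10)(-3) = -54
Σ = -351
Area = |Σ|/2 = 175.5.
Hole:
Apply the shoelace formula: 2A = Σ (x_i·y_{i+1} − x_{i+1}·y_i), indices taken mod 3.
Cross-terms: 4, 4, -1  ⇒  Σ = 7
Area = |Σ|/2 = 3.5.
Net area = 175.5 − 3.5 = 172.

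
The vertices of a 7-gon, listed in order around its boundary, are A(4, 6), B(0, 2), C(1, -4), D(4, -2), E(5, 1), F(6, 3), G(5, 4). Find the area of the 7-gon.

33

Apply the surveyor's formula: 2A = Σ (x_i·y_{i+1} − x_{i+1}·y_i), indices taken mod 7.
Cross-terms: 8, -2, 14, 14, 9, 9, 14  ⇒  Σ = 66
Area = |Σ|/2 = 33.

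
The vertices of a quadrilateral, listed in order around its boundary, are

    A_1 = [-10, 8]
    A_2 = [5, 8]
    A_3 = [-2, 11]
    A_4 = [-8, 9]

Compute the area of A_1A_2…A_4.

23.5

Apply the shoelace (surveyor's) formula: 2A = Σ (x_i·y_{i+1} − x_{i+1}·y_i), indices taken mod 4.
Σ = (-120) + (71) + (70) + (26) = 47
Area = |Σ|/2 = 23.5.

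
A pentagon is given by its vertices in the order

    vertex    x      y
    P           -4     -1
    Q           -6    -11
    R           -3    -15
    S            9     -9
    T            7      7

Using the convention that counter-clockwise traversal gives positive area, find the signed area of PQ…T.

Apply the shoelace (surveyor's) formula: 2A = Σ (x_i·y_{i+1} − x_{i+1}·y_i), indices taken mod 5.
P→Q: (-4)(-11) − (-6)(-1) = 38
Q→R: (-6)(-15) − (-3)(-11) = 57
R→S: (-3)(-9) − (9)(-15) = 162
S→T: (9)(7) − (7)(-9) = 126
T→P: (7)(-1) − (-4)(7) = 21
Σ = 404
Signed area = Σ/2 = 202 (positive ⇒ counter-clockwise traversal).

202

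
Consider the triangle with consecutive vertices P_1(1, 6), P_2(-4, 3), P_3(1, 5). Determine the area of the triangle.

2.5

Cross-terms: 27, -23, 1  ⇒  Σ = 5
Area = |Σ|/2 = 2.5.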